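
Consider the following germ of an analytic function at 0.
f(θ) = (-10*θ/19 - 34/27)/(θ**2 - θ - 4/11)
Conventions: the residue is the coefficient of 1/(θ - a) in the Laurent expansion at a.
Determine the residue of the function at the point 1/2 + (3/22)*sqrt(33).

The residue is -5/19 - (781/4617)*sqrt(33).

The factor θ**2 - θ - 4/11 splits as (θ - a)(θ - a') with a = 1/2 + (3/22)*sqrt(33), a' = 1/2 - (3/22)*sqrt(33). At the order-1 pole a set g(θ) = (θ - a)*f(θ) = [-10*θ/19 - 34/27] / (θ - a').
Simple pole: residue = g(a) at a = 1/2 + (3/22)*sqrt(33), which is -5/19 - (781/4617)*sqrt(33).


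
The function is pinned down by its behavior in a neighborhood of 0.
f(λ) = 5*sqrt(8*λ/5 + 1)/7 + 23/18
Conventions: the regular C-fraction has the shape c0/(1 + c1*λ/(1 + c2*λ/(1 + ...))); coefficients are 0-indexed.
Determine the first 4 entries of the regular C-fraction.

Taylor coefficients (expand at 0): a_0 = 251/126, a_1 = 4/7, a_2 = -8/35, a_3 = 32/175.
c0 = a_0 = 251/126. Peel one level at a time: if S = 1 + c*λ/S' with S'(0) = 1, then c is the λ-coefficient of S and S' = c*λ/(S - 1).
S_1 = c0/f = 1 + (-72/251)*λ + (62064/315005)*λ^2 + ...; c1 = -72/251.
S_2 = c1*λ/(S_1 - 1) = 1 + (862/1255)*λ + (-4/25)*λ^2 + ...; c2 = 862/1255.
S_3 = c2*λ/(S_2 - 1) = 1 + (502/2155)*λ + ...; c3 = 502/2155.

The regular C-fraction coefficients are [251/126, -72/251, 862/1255, 502/2155].


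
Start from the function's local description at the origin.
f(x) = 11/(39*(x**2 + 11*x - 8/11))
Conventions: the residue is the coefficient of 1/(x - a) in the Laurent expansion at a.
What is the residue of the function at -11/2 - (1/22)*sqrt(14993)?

The factor x**2 + 11*x - 8/11 splits as (x - a)(x - a') with a = -11/2 - (1/22)*sqrt(14993), a' = -11/2 + (1/22)*sqrt(14993). At the order-1 pole a set g(x) = (x - a)*f(x) = [11/39] / (x - a').
Simple pole: residue = g(a) at a = -11/2 - (1/22)*sqrt(14993), which is -(11/53157)*sqrt(14993).

The residue is -(11/53157)*sqrt(14993).


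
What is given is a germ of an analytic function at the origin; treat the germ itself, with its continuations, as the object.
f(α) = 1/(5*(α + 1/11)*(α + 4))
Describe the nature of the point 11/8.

The point is a regular point.

Denominator factors: α + 1/11 = 129/88 at α = 11/8; α + 4 = 43/8 at α = 11/8 — none vanishes.
So the germ continues analytically to 11/8.


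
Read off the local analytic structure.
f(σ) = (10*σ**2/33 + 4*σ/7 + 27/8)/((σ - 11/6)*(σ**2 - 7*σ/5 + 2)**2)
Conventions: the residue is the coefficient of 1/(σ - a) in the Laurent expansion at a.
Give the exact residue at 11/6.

At the order-1 pole 11/6 set g(σ) = (σ - (11/6))*f(σ) = (10*σ**2/33 + 4*σ/7 + 27/8)/(σ**2 - 7*σ/5 + 2)**2.
Simple pole: residue = g(a) at a = 11/6, which is 1234050/1771063.

The residue is 1234050/1771063.


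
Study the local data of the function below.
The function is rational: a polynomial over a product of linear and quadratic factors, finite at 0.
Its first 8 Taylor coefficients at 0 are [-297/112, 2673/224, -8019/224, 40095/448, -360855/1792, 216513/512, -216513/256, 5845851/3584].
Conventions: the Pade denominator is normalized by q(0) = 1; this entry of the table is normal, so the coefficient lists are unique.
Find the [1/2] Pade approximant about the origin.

Taylor coefficients needed (read off): a_0 = -297/112, a_1 = 2673/224, a_2 = -8019/224, a_3 = 40095/448.
Write the denominator as Q(z) = 1 + q1*z + q2*z^2. Requiring Q*f - P = O(z^4) with deg P <= 1 kills the coefficients of z^2..z^3 in Q*f:
  z^2: a_2 + q1*a_1 + q2*a_0 = 0, i.e. -8019/224 + (2673/224)*q1 + (-297/112)*q2 = 0.
  z^3: a_3 + q1*a_2 + q2*a_1 = 0, i.e. 40095/448 + (-8019/224)*q1 + (2673/224)*q2 = 0.
Solving this linear system: q1 = 4, q2 = 9/2.
The numerator is Q*f truncated at degree 1: P0 = a_0 = -297/112; P1 = a_1 + q1*a_0 = 297/224.

The Pade approximant has numerator coefficients [-297/112, 297/224]; denominator coefficients [1, 4, 9/2].


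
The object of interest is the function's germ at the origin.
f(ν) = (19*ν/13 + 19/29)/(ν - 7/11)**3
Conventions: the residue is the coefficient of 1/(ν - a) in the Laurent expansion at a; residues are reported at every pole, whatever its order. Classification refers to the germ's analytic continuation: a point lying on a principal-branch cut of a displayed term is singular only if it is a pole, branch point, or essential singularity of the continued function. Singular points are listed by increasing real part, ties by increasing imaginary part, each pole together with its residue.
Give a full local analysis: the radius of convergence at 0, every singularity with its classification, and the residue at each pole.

Radius of convergence at 0: 7/11.
At 7/11: a pole of order 3; residue 0.

Denominator factor (ν - 7/11)^3: pole of order 3 at 7/11, modulus 7/11.
The radius of convergence is the smallest modulus among the singular points: 7/11.
At the order-3 pole 7/11 set g(ν) = (ν - (7/11))^3*f(ν) = 19*ν/13 + 19/29.
Order-3 pole: residue = g''(a)/2; g''(7/11) = 0, so the residue is 0.


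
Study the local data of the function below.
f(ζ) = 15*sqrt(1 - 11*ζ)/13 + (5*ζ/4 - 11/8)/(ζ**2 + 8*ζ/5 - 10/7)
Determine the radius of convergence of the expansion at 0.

The radius of convergence is 1/11.

Denominator factor (ζ**2 + 8*ζ/5 - 10/7): discriminant 1448/175, real irrational roots -4/5 + (1/35)*sqrt(2534) and -4/5 - (1/35)*sqrt(2534); poles of order 1, moduli -4/5 + (1/35)*sqrt(2534) and 4/5 + (1/35)*sqrt(2534).
Branch term (15/13)*sqrt(1 - ζ/(1/11)): its argument vanishes at ζ = 1/11, a square-root branch point, modulus 1/11.
The radius of convergence is the smallest modulus among the singular points: 1/11.


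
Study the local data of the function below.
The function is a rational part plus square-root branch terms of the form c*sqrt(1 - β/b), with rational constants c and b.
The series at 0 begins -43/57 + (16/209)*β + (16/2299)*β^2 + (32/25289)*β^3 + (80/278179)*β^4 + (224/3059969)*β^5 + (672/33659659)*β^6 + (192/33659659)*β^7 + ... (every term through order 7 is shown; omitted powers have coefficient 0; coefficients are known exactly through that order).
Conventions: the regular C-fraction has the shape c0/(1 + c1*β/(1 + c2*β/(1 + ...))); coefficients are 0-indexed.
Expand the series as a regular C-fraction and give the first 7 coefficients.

The regular C-fraction coefficients are [-43/57, 48/473, -91/473, -43/1001, -139/1001, -91/1529, -17/139].

Taylor coefficients (read off): a_0 = -43/57, a_1 = 16/209, a_2 = 16/2299, a_3 = 32/25289, a_4 = 80/278179, a_5 = 224/3059969, a_6 = 672/33659659.
c0 = a_0 = -43/57. Peel one level at a time: if S = 1 + c*β/S' with S'(0) = 1, then c is the β-coefficient of S and S' = c*β/(S - 1).
S_1 = c0/f = 1 + (48/473)*β + (4368/223729)*β^2 + ...; c1 = 48/473.
S_2 = c1*β/(S_1 - 1) = 1 + (-91/473)*β + (-1/121)*β^2 + ...; c2 = -91/473.
S_3 = c2*β/(S_2 - 1) = 1 + (-43/1001)*β + (-5977/1002001)*β^2 + ...; c3 = -43/1001.
S_4 = c3*β/(S_3 - 1) = 1 + (-139/1001)*β + (-1/121)*β^2 + ...; c4 = -139/1001.
S_5 = c4*β/(S_4 - 1) = 1 + (-91/1529)*β + (-1547/212531)*β^2 + ...; c5 = -91/1529.
S_6 = c5*β/(S_5 - 1) = 1 + (-17/139)*β + ...; c6 = -17/139.


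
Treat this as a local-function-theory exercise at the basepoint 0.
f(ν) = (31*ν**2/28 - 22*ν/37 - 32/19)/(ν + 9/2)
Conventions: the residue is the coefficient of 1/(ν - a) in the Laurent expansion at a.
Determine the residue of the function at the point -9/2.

At the order-1 pole -9/2 set g(ν) = (ν - (-9/2))*f(ν) = 31*ν**2/28 - 22*ν/37 - 32/19.
Simple pole: residue = g(a) at a = -9/2, which is 1843297/78736.

The residue is 1843297/78736.


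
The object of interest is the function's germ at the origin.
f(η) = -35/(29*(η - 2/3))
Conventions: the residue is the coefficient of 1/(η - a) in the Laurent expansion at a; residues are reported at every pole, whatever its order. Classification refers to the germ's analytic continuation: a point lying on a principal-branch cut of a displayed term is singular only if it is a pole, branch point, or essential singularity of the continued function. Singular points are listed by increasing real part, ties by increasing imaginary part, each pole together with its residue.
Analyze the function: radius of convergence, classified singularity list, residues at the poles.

Denominator factor (η - 2/3): pole of order 1 at 2/3, modulus 2/3.
The radius of convergence is the smallest modulus among the singular points: 2/3.
At the order-1 pole 2/3 set g(η) = (η - (2/3))*f(η) = -35/29.
Simple pole: residue = g(a) at a = 2/3, which is -35/29.

Radius of convergence at 0: 2/3.
At 2/3: a pole of order 1; residue -35/29.


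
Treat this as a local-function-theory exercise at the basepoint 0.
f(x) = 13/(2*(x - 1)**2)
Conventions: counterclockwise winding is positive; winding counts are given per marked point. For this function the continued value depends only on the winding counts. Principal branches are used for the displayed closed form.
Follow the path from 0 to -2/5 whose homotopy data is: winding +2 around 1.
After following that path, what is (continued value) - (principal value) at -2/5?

The function is rational, hence single-valued: continuing it around any pole returns the same value, so the difference is 0.

Continued minus principal equals 0.


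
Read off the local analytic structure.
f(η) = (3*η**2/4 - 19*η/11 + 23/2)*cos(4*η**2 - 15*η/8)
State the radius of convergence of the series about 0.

The radius of convergence is infinite.

The factor cos(4*η**2 - 15*η/8) is entire and contributes no finite singular point.
The polynomial part has no poles.
No finite singular points: the Taylor series at 0 converges everywhere.


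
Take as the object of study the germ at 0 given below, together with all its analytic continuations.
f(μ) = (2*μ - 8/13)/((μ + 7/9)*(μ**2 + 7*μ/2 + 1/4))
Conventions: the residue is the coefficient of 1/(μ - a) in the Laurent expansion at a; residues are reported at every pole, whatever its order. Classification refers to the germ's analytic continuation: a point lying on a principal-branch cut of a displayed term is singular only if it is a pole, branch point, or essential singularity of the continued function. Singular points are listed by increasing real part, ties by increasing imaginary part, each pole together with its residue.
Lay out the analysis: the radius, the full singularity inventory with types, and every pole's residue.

Radius of convergence at 0: 7/4 - (3/4)*sqrt(5).
At -7/4 - (3/4)*sqrt(5): a pole of order 1; residue -4572/7865 - (912/7865)*sqrt(5).
At -7/9: a pole of order 1; residue 9144/7865.
At -7/4 + (3/4)*sqrt(5): a pole of order 1; residue -4572/7865 + (912/7865)*sqrt(5).

Denominator factor (μ + 7/9): pole of order 1 at -7/9, modulus 7/9.
Denominator factor (μ**2 + 7*μ/2 + 1/4): discriminant 45/4, real irrational roots -7/4 + (3/4)*sqrt(5) and -7/4 - (3/4)*sqrt(5); poles of order 1, moduli 7/4 - (3/4)*sqrt(5) and 7/4 + (3/4)*sqrt(5).
The radius of convergence is the smallest modulus among the singular points: 7/4 - (3/4)*sqrt(5).
The factor μ**2 + 7*μ/2 + 1/4 splits as (μ - a)(μ - a') with a = -7/4 - (3/4)*sqrt(5), a' = -7/4 + (3/4)*sqrt(5). At the order-1 pole a set g(μ) = (μ - a)*f(μ) = [(2*μ - 8/13)/(μ + 7/9)] / (μ - a').
Simple pole: residue = g(a) at a = -7/4 - (3/4)*sqrt(5), which is -4572/7865 - (912/7865)*sqrt(5).
At the order-1 pole -7/9 set g(μ) = (μ - (-7/9))*f(μ) = (2*μ - 8/13)/(μ**2 + 7*μ/2 + 1/4).
Simple pole: residue = g(a) at a = -7/9, which is 9144/7865.
The factor μ**2 + 7*μ/2 + 1/4 splits as (μ - a)(μ - a') with a = -7/4 + (3/4)*sqrt(5), a' = -7/4 - (3/4)*sqrt(5). At the order-1 pole a set g(μ) = (μ - a)*f(μ) = [(2*μ - 8/13)/(μ + 7/9)] / (μ - a').
Simple pole: residue = g(a) at a = -7/4 + (3/4)*sqrt(5), which is -4572/7865 + (912/7865)*sqrt(5).
List the singular points by increasing real part (a conjugate pair: the negative imaginary part first).


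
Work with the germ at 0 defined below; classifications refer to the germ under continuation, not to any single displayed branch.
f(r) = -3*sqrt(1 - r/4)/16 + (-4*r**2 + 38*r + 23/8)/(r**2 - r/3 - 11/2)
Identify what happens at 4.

The term (-3/16)*sqrt(1 - r/(4)) has argument 1 - 4/(4) = 0 at 4: a square-root (algebraic, two-sheeted) branch point; the remaining terms are analytic or single-valued there.

The point is an algebraic (square-root) branch point.


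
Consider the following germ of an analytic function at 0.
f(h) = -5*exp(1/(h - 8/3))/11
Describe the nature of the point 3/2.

The point is a regular point.

There is no denominator, hence no pole anywhere.
The essential point of exp(1/(h - (8/3))) is 8/3, not 3/2.
So the germ continues analytically to 3/2.


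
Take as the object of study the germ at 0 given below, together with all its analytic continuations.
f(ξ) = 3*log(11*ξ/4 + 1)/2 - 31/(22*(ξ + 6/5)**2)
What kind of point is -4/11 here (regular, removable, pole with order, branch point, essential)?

The point is a logarithmic branch point.

The term (3/2)*log(1 - ξ/(-4/11)) has argument 1 - -4/11/(-4/11) = 0 at -4/11: a logarithmic (infinitely-sheeted) branch point; the remaining terms are analytic or single-valued there.


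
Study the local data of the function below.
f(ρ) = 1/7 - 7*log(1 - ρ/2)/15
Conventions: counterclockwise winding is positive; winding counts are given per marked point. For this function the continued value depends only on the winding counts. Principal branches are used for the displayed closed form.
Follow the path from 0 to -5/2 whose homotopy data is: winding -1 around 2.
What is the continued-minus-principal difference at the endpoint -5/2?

The rational part is single-valued and drops out of the difference; each branch term changes only by its own monodromy.
(-7/15)*log(1 - ρ/(2)): each positive loop around 2 adds 2*pi*i to the log, so winding -1 contributes (-7/15)*(-1)*2*pi*i = (14/15)*pi*i.
Summing the contributions at ρ = -5/2 gives (14/15)*pi*i.

Continued minus principal equals (14/15)*pi*i.


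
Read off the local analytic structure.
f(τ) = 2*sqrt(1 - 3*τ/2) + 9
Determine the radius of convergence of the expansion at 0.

The radius of convergence is 2/3.

Branch term (2)*sqrt(1 - τ/(2/3)): its argument vanishes at τ = 2/3, a square-root branch point, modulus 2/3.
The radius of convergence is the smallest modulus among the singular points: 2/3.


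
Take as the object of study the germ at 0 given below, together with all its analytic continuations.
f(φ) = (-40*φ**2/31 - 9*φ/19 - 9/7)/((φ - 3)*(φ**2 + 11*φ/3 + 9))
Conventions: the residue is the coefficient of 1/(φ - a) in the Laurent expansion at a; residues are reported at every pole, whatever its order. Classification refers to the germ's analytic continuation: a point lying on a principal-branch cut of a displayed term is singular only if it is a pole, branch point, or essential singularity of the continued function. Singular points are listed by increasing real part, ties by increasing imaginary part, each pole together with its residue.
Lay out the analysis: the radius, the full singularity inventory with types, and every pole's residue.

Radius of convergence at 0: 3.
At (-11/6) - ((1/6)*sqrt(203))*i: a pole of order 1; residue (-47620/119567) + ((5041/836969)*sqrt(203))*i.
At (-11/6) + ((1/6)*sqrt(203))*i: a pole of order 1; residue (-47620/119567) - ((5041/836969)*sqrt(203))*i.
At 3: a pole of order 1; residue -59040/119567.

Denominator factor (φ**2 + 11*φ/3 + 9): discriminant -203/9, complex-conjugate roots (-11/6) + ((1/6)*sqrt(203))*i and (-11/6) - ((1/6)*sqrt(203))*i; poles of order 1, moduli 3 and 3.
Denominator factor (φ - 3): pole of order 1 at 3, modulus 3.
The radius of convergence is the smallest modulus among the singular points: 3.
The factor φ**2 + 11*φ/3 + 9 splits as (φ - a)(φ - a') with a = (-11/6) - ((1/6)*sqrt(203))*i, a' = (-11/6) + ((1/6)*sqrt(203))*i. At the order-1 pole a set g(φ) = (φ - a)*f(φ) = [(-40*φ**2/31 - 9*φ/19 - 9/7)/(φ - 3)] / (φ - a').
Simple pole: residue = g(a) at a = (-11/6) - ((1/6)*sqrt(203))*i, which is (-47620/119567) + ((5041/836969)*sqrt(203))*i.
The factor φ**2 + 11*φ/3 + 9 splits as (φ - a)(φ - a') with a = (-11/6) + ((1/6)*sqrt(203))*i, a' = (-11/6) - ((1/6)*sqrt(203))*i. At the order-1 pole a set g(φ) = (φ - a)*f(φ) = [(-40*φ**2/31 - 9*φ/19 - 9/7)/(φ - 3)] / (φ - a').
Simple pole: residue = g(a) at a = (-11/6) + ((1/6)*sqrt(203))*i, which is (-47620/119567) - ((5041/836969)*sqrt(203))*i.
At the order-1 pole 3 set g(φ) = (φ - (3))*f(φ) = (-40*φ**2/31 - 9*φ/19 - 9/7)/(φ**2 + 11*φ/3 + 9).
Simple pole: residue = g(a) at a = 3, which is -59040/119567.
List the singular points by increasing real part (a conjugate pair: the negative imaginary part first).


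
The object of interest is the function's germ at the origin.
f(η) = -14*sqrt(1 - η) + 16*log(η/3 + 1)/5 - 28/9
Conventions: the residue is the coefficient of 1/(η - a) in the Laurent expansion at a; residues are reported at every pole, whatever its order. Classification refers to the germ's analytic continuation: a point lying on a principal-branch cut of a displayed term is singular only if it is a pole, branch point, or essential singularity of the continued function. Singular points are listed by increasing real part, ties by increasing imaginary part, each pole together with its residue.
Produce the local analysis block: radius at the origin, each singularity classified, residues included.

Radius of convergence at 0: 1.
At -3: a logarithmic branch point.
At 1: an algebraic (square-root) branch point.

Branch term (16/5)*log(1 - η/(-3)): its argument vanishes at η = -3, a logarithmic branch point, modulus 3.
Branch term (-14)*sqrt(1 - η/(1)): its argument vanishes at η = 1, a square-root branch point, modulus 1.
The radius of convergence is the smallest modulus among the singular points: 1.
List the singular points by increasing real part (a conjugate pair: the negative imaginary part first).


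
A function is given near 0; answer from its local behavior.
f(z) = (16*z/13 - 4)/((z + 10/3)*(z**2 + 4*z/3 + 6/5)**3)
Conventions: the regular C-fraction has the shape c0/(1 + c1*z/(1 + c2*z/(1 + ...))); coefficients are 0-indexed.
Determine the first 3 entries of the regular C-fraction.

The regular C-fraction coefficients are [-25/36, 1537/390, -384037/179829].

Taylor coefficients (expand at 0): a_0 = -25/36, a_1 = 7685/2808, a_2 = -249749/50544.
c0 = a_0 = -25/36. Peel one level at a time: if S = 1 + c*z/S' with S'(0) = 1, then c is the z-coefficient of S and S' = c*z/(S - 1).
S_1 = c0/f = 1 + (1537/390)*z + (384037/45630)*z^2 + ...; c1 = 1537/390.
S_2 = c1*z/(S_1 - 1) = 1 + (-384037/179829)*z + ...; c2 = -384037/179829.


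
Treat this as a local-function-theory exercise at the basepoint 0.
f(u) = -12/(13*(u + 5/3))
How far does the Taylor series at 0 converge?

The radius of convergence is 5/3.

Denominator factor (u + 5/3): pole of order 1 at -5/3, modulus 5/3.
The radius of convergence is the smallest modulus among the singular points: 5/3.


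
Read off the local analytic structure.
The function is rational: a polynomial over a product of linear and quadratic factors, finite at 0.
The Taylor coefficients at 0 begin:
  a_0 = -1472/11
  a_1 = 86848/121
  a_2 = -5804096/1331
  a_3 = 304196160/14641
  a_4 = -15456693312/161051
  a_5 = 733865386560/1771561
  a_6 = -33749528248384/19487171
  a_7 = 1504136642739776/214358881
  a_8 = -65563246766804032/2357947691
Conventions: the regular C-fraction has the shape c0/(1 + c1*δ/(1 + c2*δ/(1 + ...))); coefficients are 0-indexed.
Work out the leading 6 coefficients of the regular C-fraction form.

The regular C-fraction coefficients are [-1472/11, 59/11, 42/59, -13862/1239, 1514530/145551, 40445118/88959385].

Taylor coefficients (read off): a_0 = -1472/11, a_1 = 86848/121, a_2 = -5804096/1331, a_3 = 304196160/14641, a_4 = -15456693312/161051, a_5 = 733865386560/1771561.
c0 = a_0 = -1472/11. Peel one level at a time: if S = 1 + c*δ/S' with S'(0) = 1, then c is the δ-coefficient of S and S' = c*δ/(S - 1).
S_1 = c0/f = 1 + (59/11)*δ + (-42/11)*δ^2 + ...; c1 = 59/11.
S_2 = c1*δ/(S_1 - 1) = 1 + (42/59)*δ + (27724/3481)*δ^2 + ...; c2 = 42/59.
S_3 = c2*δ/(S_2 - 1) = 1 + (-13862/1239)*δ + (51340/441)*δ^2 + ...; c3 = -13862/1239.
S_4 = c3*δ/(S_3 - 1) = 1 + (1514530/145551)*δ + (-227263044/48038761)*δ^2 + ...; c4 = 1514530/145551.
S_5 = c4*δ/(S_4 - 1) = 1 + (40445118/88959385)*δ + ...; c5 = 40445118/88959385.


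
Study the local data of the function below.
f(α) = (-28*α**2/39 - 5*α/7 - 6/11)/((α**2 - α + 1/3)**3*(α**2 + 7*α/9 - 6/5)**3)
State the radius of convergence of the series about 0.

The radius of convergence is (1/3)*sqrt(3).

Denominator factor (α**2 - α + 1/3)^3: discriminant -1/3, complex-conjugate roots (1/2) + ((1/6)*sqrt(3))*i and (1/2) - ((1/6)*sqrt(3))*i; poles of order 3, moduli (1/3)*sqrt(3) and (1/3)*sqrt(3).
Denominator factor (α**2 + 7*α/9 - 6/5)^3: discriminant 2189/405, real irrational roots -7/18 + (1/90)*sqrt(10945) and -7/18 - (1/90)*sqrt(10945); poles of order 3, moduli -7/18 + (1/90)*sqrt(10945) and 7/18 + (1/90)*sqrt(10945).
The radius of convergence is the smallest modulus among the singular points: (1/3)*sqrt(3).


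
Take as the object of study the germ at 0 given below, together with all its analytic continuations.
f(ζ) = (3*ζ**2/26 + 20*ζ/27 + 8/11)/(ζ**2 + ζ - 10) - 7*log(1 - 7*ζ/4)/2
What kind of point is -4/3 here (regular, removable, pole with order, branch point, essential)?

The point is a regular point.

Denominator factors: ζ**2 + ζ - 10 = -86/9 at ζ = -4/3 — none vanishes.
Branch term log(1 - ζ/(4/7)): argument at -4/3 is 10/3, nonzero, so -4/3 is not its branch point (a point on a principal cut is still regular for the continued germ).
So the germ continues analytically to -4/3.


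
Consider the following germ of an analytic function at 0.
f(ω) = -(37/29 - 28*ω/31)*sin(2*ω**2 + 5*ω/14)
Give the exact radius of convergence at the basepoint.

The radius of convergence is infinite.

The factor -sin(2*ω**2 + 5*ω/14) is entire and contributes no finite singular point.
The polynomial part has no poles.
No finite singular points: the Taylor series at 0 converges everywhere.


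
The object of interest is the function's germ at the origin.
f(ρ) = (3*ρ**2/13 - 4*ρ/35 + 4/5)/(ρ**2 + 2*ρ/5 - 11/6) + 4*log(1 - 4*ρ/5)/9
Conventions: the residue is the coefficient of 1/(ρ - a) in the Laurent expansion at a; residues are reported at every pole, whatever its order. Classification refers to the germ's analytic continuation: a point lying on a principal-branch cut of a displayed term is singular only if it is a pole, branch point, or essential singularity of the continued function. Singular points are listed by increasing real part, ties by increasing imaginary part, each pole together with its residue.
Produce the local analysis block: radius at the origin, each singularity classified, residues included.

Radius of convergence at 0: -1/5 + (1/30)*sqrt(1686).
At -1/5 - (1/30)*sqrt(1686): a pole of order 1; residue -47/455 - (5753/511420)*sqrt(1686).
At -1/5 + (1/30)*sqrt(1686): a pole of order 1; residue -47/455 + (5753/511420)*sqrt(1686).
At 5/4: a logarithmic branch point.

Denominator factor (ρ**2 + 2*ρ/5 - 11/6): discriminant 562/75, real irrational roots -1/5 + (1/30)*sqrt(1686) and -1/5 - (1/30)*sqrt(1686); poles of order 1, moduli -1/5 + (1/30)*sqrt(1686) and 1/5 + (1/30)*sqrt(1686).
Branch term (4/9)*log(1 - ρ/(5/4)): its argument vanishes at ρ = 5/4, a logarithmic branch point, modulus 5/4.
The radius of convergence is the smallest modulus among the singular points: -1/5 + (1/30)*sqrt(1686).
The branch term is analytic at -1/5 - (1/30)*sqrt(1686) and contributes nothing to the residue; only the rational part matters.
The factor ρ**2 + 2*ρ/5 - 11/6 splits as (ρ - a)(ρ - a') with a = -1/5 - (1/30)*sqrt(1686), a' = -1/5 + (1/30)*sqrt(1686). At the order-1 pole a set g(ρ) = (ρ - a)*(rational part) = [3*ρ**2/13 - 4*ρ/35 + 4/5] / (ρ - a').
Simple pole: residue = g(a) at a = -1/5 - (1/30)*sqrt(1686), which is -47/455 - (5753/511420)*sqrt(1686).
The branch term is analytic at -1/5 + (1/30)*sqrt(1686) and contributes nothing to the residue; only the rational part matters.
The factor ρ**2 + 2*ρ/5 - 11/6 splits as (ρ - a)(ρ - a') with a = -1/5 + (1/30)*sqrt(1686), a' = -1/5 - (1/30)*sqrt(1686). At the order-1 pole a set g(ρ) = (ρ - a)*(rational part) = [3*ρ**2/13 - 4*ρ/35 + 4/5] / (ρ - a').
Simple pole: residue = g(a) at a = -1/5 + (1/30)*sqrt(1686), which is -47/455 + (5753/511420)*sqrt(1686).
List the singular points by increasing real part (a conjugate pair: the negative imaginary part first).


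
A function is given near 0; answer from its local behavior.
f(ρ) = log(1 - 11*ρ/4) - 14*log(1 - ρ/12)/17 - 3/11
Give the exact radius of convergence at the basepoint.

Branch term (1)*log(1 - ρ/(4/11)): its argument vanishes at ρ = 4/11, a logarithmic branch point, modulus 4/11.
Branch term (-14/17)*log(1 - ρ/(12)): its argument vanishes at ρ = 12, a logarithmic branch point, modulus 12.
The radius of convergence is the smallest modulus among the singular points: 4/11.

The radius of convergence is 4/11.


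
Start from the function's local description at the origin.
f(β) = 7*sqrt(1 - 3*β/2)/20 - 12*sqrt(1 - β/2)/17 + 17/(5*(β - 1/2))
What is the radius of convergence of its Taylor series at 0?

Denominator factor (β - 1/2): pole of order 1 at 1/2, modulus 1/2.
Branch term (7/20)*sqrt(1 - β/(2/3)): its argument vanishes at β = 2/3, a square-root branch point, modulus 2/3.
Branch term (-12/17)*sqrt(1 - β/(2)): its argument vanishes at β = 2, a square-root branch point, modulus 2.
The radius of convergence is the smallest modulus among the singular points: 1/2.

The radius of convergence is 1/2.


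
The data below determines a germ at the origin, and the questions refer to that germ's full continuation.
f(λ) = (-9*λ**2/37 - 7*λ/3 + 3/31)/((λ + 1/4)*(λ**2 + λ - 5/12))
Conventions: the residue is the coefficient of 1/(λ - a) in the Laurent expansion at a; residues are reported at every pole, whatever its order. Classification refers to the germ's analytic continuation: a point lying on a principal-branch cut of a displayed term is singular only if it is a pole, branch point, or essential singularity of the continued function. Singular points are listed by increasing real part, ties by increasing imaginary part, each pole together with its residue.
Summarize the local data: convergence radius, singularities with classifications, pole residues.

Radius of convergence at 0: 1/4.
At -1/2 - (1/3)*sqrt(6): a pole of order 1; residue 14258/33263 + (187181/399156)*sqrt(6).
At -1/4: a pole of order 1; residue -36607/33263.
At -1/2 + (1/3)*sqrt(6): a pole of order 1; residue 14258/33263 - (187181/399156)*sqrt(6).

Denominator factor (λ**2 + λ - 5/12): discriminant 8/3, real irrational roots -1/2 + (1/3)*sqrt(6) and -1/2 - (1/3)*sqrt(6); poles of order 1, moduli -1/2 + (1/3)*sqrt(6) and 1/2 + (1/3)*sqrt(6).
Denominator factor (λ + 1/4): pole of order 1 at -1/4, modulus 1/4.
The radius of convergence is the smallest modulus among the singular points: 1/4.
The factor λ**2 + λ - 5/12 splits as (λ - a)(λ - a') with a = -1/2 - (1/3)*sqrt(6), a' = -1/2 + (1/3)*sqrt(6). At the order-1 pole a set g(λ) = (λ - a)*f(λ) = [(-9*λ**2/37 - 7*λ/3 + 3/31)/(λ + 1/4)] / (λ - a').
Simple pole: residue = g(a) at a = -1/2 - (1/3)*sqrt(6), which is 14258/33263 + (187181/399156)*sqrt(6).
At the order-1 pole -1/4 set g(λ) = (λ - (-1/4))*f(λ) = (-9*λ**2/37 - 7*λ/3 + 3/31)/(λ**2 + λ - 5/12).
Simple pole: residue = g(a) at a = -1/4, which is -36607/33263.
The factor λ**2 + λ - 5/12 splits as (λ - a)(λ - a') with a = -1/2 + (1/3)*sqrt(6), a' = -1/2 - (1/3)*sqrt(6). At the order-1 pole a set g(λ) = (λ - a)*f(λ) = [(-9*λ**2/37 - 7*λ/3 + 3/31)/(λ + 1/4)] / (λ - a').
Simple pole: residue = g(a) at a = -1/2 + (1/3)*sqrt(6), which is 14258/33263 - (187181/399156)*sqrt(6).
List the singular points by increasing real part (a conjugate pair: the negative imaginary part first).


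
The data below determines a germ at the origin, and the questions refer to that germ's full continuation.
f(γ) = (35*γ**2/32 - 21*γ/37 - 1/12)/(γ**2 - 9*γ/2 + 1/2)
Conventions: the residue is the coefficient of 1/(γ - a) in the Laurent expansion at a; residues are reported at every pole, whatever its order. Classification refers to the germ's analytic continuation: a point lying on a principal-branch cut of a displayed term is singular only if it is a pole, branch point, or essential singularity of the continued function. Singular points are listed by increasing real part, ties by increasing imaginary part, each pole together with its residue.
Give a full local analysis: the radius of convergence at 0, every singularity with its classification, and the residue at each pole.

Radius of convergence at 0: 9/4 - (1/4)*sqrt(73).
At 9/4 - (1/4)*sqrt(73): a pole of order 1; residue 10311/4736 - (260489/1037184)*sqrt(73).
At 9/4 + (1/4)*sqrt(73): a pole of order 1; residue 10311/4736 + (260489/1037184)*sqrt(73).

Denominator factor (γ**2 - 9*γ/2 + 1/2): discriminant 73/4, real irrational roots 9/4 + (1/4)*sqrt(73) and 9/4 - (1/4)*sqrt(73); poles of order 1, moduli 9/4 + (1/4)*sqrt(73) and 9/4 - (1/4)*sqrt(73).
The radius of convergence is the smallest modulus among the singular points: 9/4 - (1/4)*sqrt(73).
The factor γ**2 - 9*γ/2 + 1/2 splits as (γ - a)(γ - a') with a = 9/4 - (1/4)*sqrt(73), a' = 9/4 + (1/4)*sqrt(73). At the order-1 pole a set g(γ) = (γ - a)*f(γ) = [35*γ**2/32 - 21*γ/37 - 1/12] / (γ - a').
Simple pole: residue = g(a) at a = 9/4 - (1/4)*sqrt(73), which is 10311/4736 - (260489/1037184)*sqrt(73).
The factor γ**2 - 9*γ/2 + 1/2 splits as (γ - a)(γ - a') with a = 9/4 + (1/4)*sqrt(73), a' = 9/4 - (1/4)*sqrt(73). At the order-1 pole a set g(γ) = (γ - a)*f(γ) = [35*γ**2/32 - 21*γ/37 - 1/12] / (γ - a').
Simple pole: residue = g(a) at a = 9/4 + (1/4)*sqrt(73), which is 10311/4736 + (260489/1037184)*sqrt(73).
List the singular points by increasing real part (a conjugate pair: the negative imaginary part first).


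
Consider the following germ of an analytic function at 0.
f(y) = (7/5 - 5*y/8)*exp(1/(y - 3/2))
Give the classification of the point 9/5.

The point is a regular point.

There is no denominator, hence no pole anywhere.
The essential point of exp(1/(y - (3/2))) is 3/2, not 9/5.
So the germ continues analytically to 9/5.


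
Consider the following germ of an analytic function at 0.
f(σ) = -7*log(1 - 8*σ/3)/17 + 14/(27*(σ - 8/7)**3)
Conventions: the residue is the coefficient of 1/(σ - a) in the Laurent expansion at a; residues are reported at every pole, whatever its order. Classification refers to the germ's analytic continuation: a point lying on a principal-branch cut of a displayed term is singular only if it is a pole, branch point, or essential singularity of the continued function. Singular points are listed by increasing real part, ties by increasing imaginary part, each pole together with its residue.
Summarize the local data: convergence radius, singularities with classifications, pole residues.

Denominator factor (σ - 8/7)^3: pole of order 3 at 8/7, modulus 8/7.
Branch term (-7/17)*log(1 - σ/(3/8)): its argument vanishes at σ = 3/8, a logarithmic branch point, modulus 3/8.
The radius of convergence is the smallest modulus among the singular points: 3/8.
The branch term is analytic at 8/7 and contributes nothing to the residue; only the rational part matters.
At the order-3 pole 8/7 set g(σ) = (σ - (8/7))^3*(rational part) = 14/27.
Order-3 pole: residue = g''(a)/2; g''(8/7) = 0, so the residue is 0.
List the singular points by increasing real part (a conjugate pair: the negative imaginary part first).

Radius of convergence at 0: 3/8.
At 3/8: a logarithmic branch point.
At 8/7: a pole of order 3; residue 0.


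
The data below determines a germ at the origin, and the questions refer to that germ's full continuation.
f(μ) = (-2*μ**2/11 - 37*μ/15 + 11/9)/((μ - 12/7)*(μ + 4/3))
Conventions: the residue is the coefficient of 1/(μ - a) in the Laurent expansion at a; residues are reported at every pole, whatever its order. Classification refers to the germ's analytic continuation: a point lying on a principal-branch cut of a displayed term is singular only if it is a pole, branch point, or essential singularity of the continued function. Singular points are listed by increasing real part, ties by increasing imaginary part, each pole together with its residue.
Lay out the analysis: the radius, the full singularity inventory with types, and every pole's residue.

Denominator factor (μ + 4/3): pole of order 1 at -4/3, modulus 4/3.
Denominator factor (μ - 12/7): pole of order 1 at 12/7, modulus 12/7.
The radius of convergence is the smallest modulus among the singular points: 4/3.
At the order-1 pole -4/3 set g(μ) = (μ - (-4/3))*f(μ) = (-2*μ**2/11 - 37*μ/15 + 11/9)/(μ - 12/7).
Simple pole: residue = g(a) at a = -4/3, which is -4837/3520.
At the order-1 pole 12/7 set g(μ) = (μ - (12/7))*f(μ) = (-2*μ**2/11 - 37*μ/15 + 11/9)/(μ + 4/3).
Simple pole: residue = g(a) at a = 12/7, which is -85879/73920.
List the singular points by increasing real part (a conjugate pair: the negative imaginary part first).

Radius of convergence at 0: 4/3.
At -4/3: a pole of order 1; residue -4837/3520.
At 12/7: a pole of order 1; residue -85879/73920.


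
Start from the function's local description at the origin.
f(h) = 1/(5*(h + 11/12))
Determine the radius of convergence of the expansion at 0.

The radius of convergence is 11/12.

Denominator factor (h + 11/12): pole of order 1 at -11/12, modulus 11/12.
The radius of convergence is the smallest modulus among the singular points: 11/12.


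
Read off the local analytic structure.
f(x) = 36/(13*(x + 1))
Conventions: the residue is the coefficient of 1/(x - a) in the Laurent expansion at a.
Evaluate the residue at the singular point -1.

At the order-1 pole -1 set g(x) = (x - (-1))*f(x) = 36/13.
Simple pole: residue = g(a) at a = -1, which is 36/13.

The residue is 36/13.


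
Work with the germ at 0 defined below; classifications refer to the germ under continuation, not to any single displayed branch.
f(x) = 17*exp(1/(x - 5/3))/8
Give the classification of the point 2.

There is no denominator, hence no pole anywhere.
The essential point of exp(1/(x - (5/3))) is 5/3, not 2.
So the germ continues analytically to 2.

The point is a regular point.


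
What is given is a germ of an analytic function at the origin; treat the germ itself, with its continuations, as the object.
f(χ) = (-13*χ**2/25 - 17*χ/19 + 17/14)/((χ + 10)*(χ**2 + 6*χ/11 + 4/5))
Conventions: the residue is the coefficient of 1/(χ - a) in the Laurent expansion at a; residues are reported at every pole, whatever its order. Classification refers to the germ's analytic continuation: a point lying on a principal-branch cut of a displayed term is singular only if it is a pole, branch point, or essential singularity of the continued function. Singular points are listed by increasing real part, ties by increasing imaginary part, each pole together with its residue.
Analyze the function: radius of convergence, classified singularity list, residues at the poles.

Radius of convergence at 0: (2/5)*sqrt(5).
At -10: a pole of order 1; residue -612095/1394904.
At (-3/11) - ((1/55)*sqrt(2195))*i: a pole of order 1; residue (-2831377/69745200) + ((68540051/30618142800)*sqrt(2195))*i.
At (-3/11) + ((1/55)*sqrt(2195))*i: a pole of order 1; residue (-2831377/69745200) - ((68540051/30618142800)*sqrt(2195))*i.

Denominator factor (χ**2 + 6*χ/11 + 4/5): discriminant -1756/605, complex-conjugate roots (-3/11) + ((1/55)*sqrt(2195))*i and (-3/11) - ((1/55)*sqrt(2195))*i; poles of order 1, moduli (2/5)*sqrt(5) and (2/5)*sqrt(5).
Denominator factor (χ + 10): pole of order 1 at -10, modulus 10.
The radius of convergence is the smallest modulus among the singular points: (2/5)*sqrt(5).
At the order-1 pole -10 set g(χ) = (χ - (-10))*f(χ) = (-13*χ**2/25 - 17*χ/19 + 17/14)/(χ**2 + 6*χ/11 + 4/5).
Simple pole: residue = g(a) at a = -10, which is -612095/1394904.
The factor χ**2 + 6*χ/11 + 4/5 splits as (χ - a)(χ - a') with a = (-3/11) - ((1/55)*sqrt(2195))*i, a' = (-3/11) + ((1/55)*sqrt(2195))*i. At the order-1 pole a set g(χ) = (χ - a)*f(χ) = [(-13*χ**2/25 - 17*χ/19 + 17/14)/(χ + 10)] / (χ - a').
Simple pole: residue = g(a) at a = (-3/11) - ((1/55)*sqrt(2195))*i, which is (-2831377/69745200) + ((68540051/30618142800)*sqrt(2195))*i.
The factor χ**2 + 6*χ/11 + 4/5 splits as (χ - a)(χ - a') with a = (-3/11) + ((1/55)*sqrt(2195))*i, a' = (-3/11) - ((1/55)*sqrt(2195))*i. At the order-1 pole a set g(χ) = (χ - a)*f(χ) = [(-13*χ**2/25 - 17*χ/19 + 17/14)/(χ + 10)] / (χ - a').
Simple pole: residue = g(a) at a = (-3/11) + ((1/55)*sqrt(2195))*i, which is (-2831377/69745200) - ((68540051/30618142800)*sqrt(2195))*i.
List the singular points by increasing real part (a conjugate pair: the negative imaginary part first).


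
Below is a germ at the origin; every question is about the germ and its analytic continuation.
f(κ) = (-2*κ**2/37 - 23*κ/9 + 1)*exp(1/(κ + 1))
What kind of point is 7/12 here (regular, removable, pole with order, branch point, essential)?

The point is a regular point.

There is no denominator, hence no pole anywhere.
The essential point of exp(1/(κ - (-1))) is -1, not 7/12.
So the germ continues analytically to 7/12.


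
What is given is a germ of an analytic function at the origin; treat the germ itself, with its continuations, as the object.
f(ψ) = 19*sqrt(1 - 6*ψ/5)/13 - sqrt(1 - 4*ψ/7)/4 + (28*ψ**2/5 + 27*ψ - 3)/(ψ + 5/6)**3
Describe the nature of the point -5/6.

The point is a pole of order 3.

The denominator factor ψ + 5/6 vanishes at -5/6 and appears to the power 3; the numerator there equals -389/18, nonzero, and no other factor vanishes.
The branch terms are analytic at this point.
Hence a pole whose order is the multiplicity, 3.


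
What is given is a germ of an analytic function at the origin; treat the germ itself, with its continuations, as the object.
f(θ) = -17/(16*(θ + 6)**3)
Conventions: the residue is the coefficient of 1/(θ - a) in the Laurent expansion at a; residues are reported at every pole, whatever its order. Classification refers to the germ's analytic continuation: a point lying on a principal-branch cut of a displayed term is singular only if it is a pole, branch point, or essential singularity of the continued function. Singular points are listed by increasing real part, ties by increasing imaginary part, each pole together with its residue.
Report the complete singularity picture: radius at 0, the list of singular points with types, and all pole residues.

Denominator factor (θ + 6)^3: pole of order 3 at -6, modulus 6.
The radius of convergence is the smallest modulus among the singular points: 6.
At the order-3 pole -6 set g(θ) = (θ - (-6))^3*f(θ) = -17/16.
Order-3 pole: residue = g''(a)/2; g''(-6) = 0, so the residue is 0.

Radius of convergence at 0: 6.
At -6: a pole of order 3; residue 0.


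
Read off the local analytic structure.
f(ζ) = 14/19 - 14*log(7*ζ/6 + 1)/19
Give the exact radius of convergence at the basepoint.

Branch term (-14/19)*log(1 - ζ/(-6/7)): its argument vanishes at ζ = -6/7, a logarithmic branch point, modulus 6/7.
The radius of convergence is the smallest modulus among the singular points: 6/7.

The radius of convergence is 6/7.


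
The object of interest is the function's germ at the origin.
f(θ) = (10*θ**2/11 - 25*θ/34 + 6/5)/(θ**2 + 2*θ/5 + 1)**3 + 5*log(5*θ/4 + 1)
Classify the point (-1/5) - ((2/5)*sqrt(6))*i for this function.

The point is a pole of order 3.

The denominator factor θ**2 + 2*θ/5 + 1 vanishes at (-1/5) - ((2/5)*sqrt(6))*i and appears to the power 3; the numerator there equals (191/374) + ((411/935)*sqrt(6))*i, nonzero, and no other factor vanishes.
The branch terms are analytic at this point.
Hence a pole whose order is the multiplicity, 3.
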